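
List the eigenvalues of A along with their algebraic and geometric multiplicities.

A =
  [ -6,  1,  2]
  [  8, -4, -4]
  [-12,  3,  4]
λ = -2: alg = 3, geom = 2

Step 1 — factor the characteristic polynomial to read off the algebraic multiplicities:
  χ_A(x) = (x + 2)^3

Step 2 — compute geometric multiplicities via the rank-nullity identity g(λ) = n − rank(A − λI):
  rank(A − (-2)·I) = 1, so dim ker(A − (-2)·I) = n − 1 = 2

Summary:
  λ = -2: algebraic multiplicity = 3, geometric multiplicity = 2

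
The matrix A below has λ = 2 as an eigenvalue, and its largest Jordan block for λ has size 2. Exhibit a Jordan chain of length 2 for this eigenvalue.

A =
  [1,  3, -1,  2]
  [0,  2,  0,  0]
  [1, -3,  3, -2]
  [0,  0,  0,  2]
A Jordan chain for λ = 2 of length 2:
v_1 = (-1, 0, 1, 0)ᵀ
v_2 = (1, 0, 0, 0)ᵀ

Let N = A − (2)·I. We want v_2 with N^2 v_2 = 0 but N^1 v_2 ≠ 0; then v_{j-1} := N · v_j for j = 2, …, 2.

Pick v_2 = (1, 0, 0, 0)ᵀ.
Then v_1 = N · v_2 = (-1, 0, 1, 0)ᵀ.

Sanity check: (A − (2)·I) v_1 = (0, 0, 0, 0)ᵀ = 0. ✓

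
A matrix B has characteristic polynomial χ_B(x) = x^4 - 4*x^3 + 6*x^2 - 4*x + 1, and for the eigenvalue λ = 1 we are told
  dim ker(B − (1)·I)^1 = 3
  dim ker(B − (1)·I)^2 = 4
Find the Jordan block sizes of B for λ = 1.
Block sizes for λ = 1: [2, 1, 1]

From the dimensions of kernels of powers, the number of Jordan blocks of size at least j is d_j − d_{j−1} where d_j = dim ker(N^j) (with d_0 = 0). Computing the differences gives [3, 1].
The number of blocks of size exactly k is (#blocks of size ≥ k) − (#blocks of size ≥ k + 1), so the partition is: 2 block(s) of size 1, 1 block(s) of size 2.
In nonincreasing order the block sizes are [2, 1, 1].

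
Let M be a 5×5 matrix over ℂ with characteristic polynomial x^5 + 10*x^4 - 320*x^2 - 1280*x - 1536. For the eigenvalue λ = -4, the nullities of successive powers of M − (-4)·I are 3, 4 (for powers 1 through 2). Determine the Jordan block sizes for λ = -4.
Block sizes for λ = -4: [2, 1, 1]

From the dimensions of kernels of powers, the number of Jordan blocks of size at least j is d_j − d_{j−1} where d_j = dim ker(N^j) (with d_0 = 0). Computing the differences gives [3, 1].
The number of blocks of size exactly k is (#blocks of size ≥ k) − (#blocks of size ≥ k + 1), so the partition is: 2 block(s) of size 1, 1 block(s) of size 2.
In nonincreasing order the block sizes are [2, 1, 1].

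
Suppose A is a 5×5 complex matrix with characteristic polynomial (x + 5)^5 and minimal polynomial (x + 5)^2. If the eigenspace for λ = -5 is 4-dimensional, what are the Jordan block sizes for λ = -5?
Block sizes for λ = -5: [2, 1, 1, 1]

Step 1 — from the characteristic polynomial, algebraic multiplicity of λ = -5 is 5. From dim ker(A − (-5)·I) = 4, there are exactly 4 Jordan blocks for λ = -5.
Step 2 — from the minimal polynomial, the factor (x + 5)^2 tells us the largest block for λ = -5 has size 2.
Step 3 — with total size 5, 4 blocks, and largest block 2, the block sizes (in nonincreasing order) are [2, 1, 1, 1].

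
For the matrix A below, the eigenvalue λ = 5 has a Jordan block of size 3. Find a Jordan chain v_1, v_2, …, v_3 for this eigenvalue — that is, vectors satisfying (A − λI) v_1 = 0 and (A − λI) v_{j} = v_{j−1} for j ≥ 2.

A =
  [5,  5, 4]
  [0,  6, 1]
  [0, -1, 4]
A Jordan chain for λ = 5 of length 3:
v_1 = (1, 0, 0)ᵀ
v_2 = (5, 1, -1)ᵀ
v_3 = (0, 1, 0)ᵀ

Let N = A − (5)·I. We want v_3 with N^3 v_3 = 0 but N^2 v_3 ≠ 0; then v_{j-1} := N · v_j for j = 3, …, 2.

Pick v_3 = (0, 1, 0)ᵀ.
Then v_2 = N · v_3 = (5, 1, -1)ᵀ.
Then v_1 = N · v_2 = (1, 0, 0)ᵀ.

Sanity check: (A − (5)·I) v_1 = (0, 0, 0)ᵀ = 0. ✓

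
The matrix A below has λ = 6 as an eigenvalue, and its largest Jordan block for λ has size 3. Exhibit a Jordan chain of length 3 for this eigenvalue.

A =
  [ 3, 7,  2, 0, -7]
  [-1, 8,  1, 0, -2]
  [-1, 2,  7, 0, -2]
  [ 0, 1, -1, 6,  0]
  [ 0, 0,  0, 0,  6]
A Jordan chain for λ = 6 of length 3:
v_1 = (-3, -1, -1, 0, 0)ᵀ
v_2 = (7, 2, 2, 1, 0)ᵀ
v_3 = (0, 1, 0, 0, 0)ᵀ

Let N = A − (6)·I. We want v_3 with N^3 v_3 = 0 but N^2 v_3 ≠ 0; then v_{j-1} := N · v_j for j = 3, …, 2.

Pick v_3 = (0, 1, 0, 0, 0)ᵀ.
Then v_2 = N · v_3 = (7, 2, 2, 1, 0)ᵀ.
Then v_1 = N · v_2 = (-3, -1, -1, 0, 0)ᵀ.

Sanity check: (A − (6)·I) v_1 = (0, 0, 0, 0, 0)ᵀ = 0. ✓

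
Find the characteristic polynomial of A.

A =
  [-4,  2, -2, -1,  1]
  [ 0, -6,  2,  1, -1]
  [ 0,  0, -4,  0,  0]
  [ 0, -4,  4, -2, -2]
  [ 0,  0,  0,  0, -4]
x^5 + 20*x^4 + 160*x^3 + 640*x^2 + 1280*x + 1024

Expanding det(x·I − A) (e.g. by cofactor expansion or by noting that A is similar to its Jordan form J, which has the same characteristic polynomial as A) gives
  χ_A(x) = x^5 + 20*x^4 + 160*x^3 + 640*x^2 + 1280*x + 1024
which factors as (x + 4)^5. The eigenvalues (with algebraic multiplicities) are λ = -4 with multiplicity 5.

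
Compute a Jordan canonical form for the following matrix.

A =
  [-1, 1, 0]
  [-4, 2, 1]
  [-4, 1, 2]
J_3(1)

The characteristic polynomial is
  det(x·I − A) = x^3 - 3*x^2 + 3*x - 1 = (x - 1)^3

Eigenvalues and multiplicities (the geometric multiplicity of λ is n − rank(A − λI), which equals the number of Jordan blocks for λ):
  λ = 1: algebraic multiplicity = 3, geometric multiplicity = 1

Determining the block sizes for each eigenvalue:
  λ = 1: one block (gm = 1), so the single block has size am = 3 → block sizes [3]

Assembling the blocks gives a Jordan form
J =
  [1, 1, 0]
  [0, 1, 1]
  [0, 0, 1]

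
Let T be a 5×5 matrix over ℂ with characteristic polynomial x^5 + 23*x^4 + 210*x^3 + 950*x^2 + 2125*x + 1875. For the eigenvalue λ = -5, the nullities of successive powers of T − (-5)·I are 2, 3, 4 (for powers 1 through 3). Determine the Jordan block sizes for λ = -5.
Block sizes for λ = -5: [3, 1]

From the dimensions of kernels of powers, the number of Jordan blocks of size at least j is d_j − d_{j−1} where d_j = dim ker(N^j) (with d_0 = 0). Computing the differences gives [2, 1, 1].
The number of blocks of size exactly k is (#blocks of size ≥ k) − (#blocks of size ≥ k + 1), so the partition is: 1 block(s) of size 1, 1 block(s) of size 3.
In nonincreasing order the block sizes are [3, 1].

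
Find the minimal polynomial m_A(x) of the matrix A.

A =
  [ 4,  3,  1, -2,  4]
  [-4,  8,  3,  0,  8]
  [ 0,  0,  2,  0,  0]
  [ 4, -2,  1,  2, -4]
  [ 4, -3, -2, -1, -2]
x^5 - 14*x^4 + 76*x^3 - 200*x^2 + 256*x - 128

The characteristic polynomial is χ_A(x) = (x - 4)^2*(x - 2)^3, so the eigenvalues are known. The minimal polynomial is
  m_A(x) = Π_λ (x − λ)^{k_λ}
where k_λ is the size of the *largest* Jordan block for λ (equivalently, the smallest k with (A − λI)^k v = 0 for every generalised eigenvector v of λ).

  λ = 2: largest Jordan block has size 3, contributing (x − 2)^3
  λ = 4: largest Jordan block has size 2, contributing (x − 4)^2

So m_A(x) = (x - 4)^2*(x - 2)^3 = x^5 - 14*x^4 + 76*x^3 - 200*x^2 + 256*x - 128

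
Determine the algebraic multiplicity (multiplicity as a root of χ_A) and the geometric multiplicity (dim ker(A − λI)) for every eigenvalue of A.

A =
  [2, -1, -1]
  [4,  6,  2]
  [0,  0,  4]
λ = 4: alg = 3, geom = 2

Step 1 — factor the characteristic polynomial to read off the algebraic multiplicities:
  χ_A(x) = (x - 4)^3

Step 2 — compute geometric multiplicities via the rank-nullity identity g(λ) = n − rank(A − λI):
  rank(A − (4)·I) = 1, so dim ker(A − (4)·I) = n − 1 = 2

Summary:
  λ = 4: algebraic multiplicity = 3, geometric multiplicity = 2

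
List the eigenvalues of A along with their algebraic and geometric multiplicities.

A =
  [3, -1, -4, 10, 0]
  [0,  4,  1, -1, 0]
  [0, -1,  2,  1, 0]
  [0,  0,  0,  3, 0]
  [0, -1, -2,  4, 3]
λ = 3: alg = 5, geom = 3

Step 1 — factor the characteristic polynomial to read off the algebraic multiplicities:
  χ_A(x) = (x - 3)^5

Step 2 — compute geometric multiplicities via the rank-nullity identity g(λ) = n − rank(A − λI):
  rank(A − (3)·I) = 2, so dim ker(A − (3)·I) = n − 2 = 3

Summary:
  λ = 3: algebraic multiplicity = 5, geometric multiplicity = 3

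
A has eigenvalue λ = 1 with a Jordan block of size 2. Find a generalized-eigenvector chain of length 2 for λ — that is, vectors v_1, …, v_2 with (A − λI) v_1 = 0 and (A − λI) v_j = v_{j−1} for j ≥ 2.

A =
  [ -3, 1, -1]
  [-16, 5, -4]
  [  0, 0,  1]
A Jordan chain for λ = 1 of length 2:
v_1 = (-4, -16, 0)ᵀ
v_2 = (1, 0, 0)ᵀ

Let N = A − (1)·I. We want v_2 with N^2 v_2 = 0 but N^1 v_2 ≠ 0; then v_{j-1} := N · v_j for j = 2, …, 2.

Pick v_2 = (1, 0, 0)ᵀ.
Then v_1 = N · v_2 = (-4, -16, 0)ᵀ.

Sanity check: (A − (1)·I) v_1 = (0, 0, 0)ᵀ = 0. ✓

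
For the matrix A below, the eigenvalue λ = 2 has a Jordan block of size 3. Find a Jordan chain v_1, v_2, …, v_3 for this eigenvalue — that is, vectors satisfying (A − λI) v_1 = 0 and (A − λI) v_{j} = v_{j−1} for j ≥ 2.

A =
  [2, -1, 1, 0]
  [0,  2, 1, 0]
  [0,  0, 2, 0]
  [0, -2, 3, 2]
A Jordan chain for λ = 2 of length 3:
v_1 = (-1, 0, 0, -2)ᵀ
v_2 = (1, 1, 0, 3)ᵀ
v_3 = (0, 0, 1, 0)ᵀ

Let N = A − (2)·I. We want v_3 with N^3 v_3 = 0 but N^2 v_3 ≠ 0; then v_{j-1} := N · v_j for j = 3, …, 2.

Pick v_3 = (0, 0, 1, 0)ᵀ.
Then v_2 = N · v_3 = (1, 1, 0, 3)ᵀ.
Then v_1 = N · v_2 = (-1, 0, 0, -2)ᵀ.

Sanity check: (A − (2)·I) v_1 = (0, 0, 0, 0)ᵀ = 0. ✓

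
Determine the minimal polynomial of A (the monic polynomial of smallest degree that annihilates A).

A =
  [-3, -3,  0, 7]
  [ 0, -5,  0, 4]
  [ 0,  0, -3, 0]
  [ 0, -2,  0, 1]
x^3 + 7*x^2 + 15*x + 9

The characteristic polynomial is χ_A(x) = (x + 1)*(x + 3)^3, so the eigenvalues are known. The minimal polynomial is
  m_A(x) = Π_λ (x − λ)^{k_λ}
where k_λ is the size of the *largest* Jordan block for λ (equivalently, the smallest k with (A − λI)^k v = 0 for every generalised eigenvector v of λ).

  λ = -3: largest Jordan block has size 2, contributing (x + 3)^2
  λ = -1: largest Jordan block has size 1, contributing (x + 1)

So m_A(x) = (x + 1)*(x + 3)^2 = x^3 + 7*x^2 + 15*x + 9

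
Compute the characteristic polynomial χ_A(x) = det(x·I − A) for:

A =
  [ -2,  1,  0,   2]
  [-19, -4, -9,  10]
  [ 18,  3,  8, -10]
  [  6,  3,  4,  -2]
x^4

Expanding det(x·I − A) (e.g. by cofactor expansion or by noting that A is similar to its Jordan form J, which has the same characteristic polynomial as A) gives
  χ_A(x) = x^4
which factors as x^4. The eigenvalues (with algebraic multiplicities) are λ = 0 with multiplicity 4.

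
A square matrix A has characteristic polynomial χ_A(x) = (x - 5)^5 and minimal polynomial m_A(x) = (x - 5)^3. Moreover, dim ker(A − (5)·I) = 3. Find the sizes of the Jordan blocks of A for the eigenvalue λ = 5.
Block sizes for λ = 5: [3, 1, 1]

Step 1 — from the characteristic polynomial, algebraic multiplicity of λ = 5 is 5. From dim ker(A − (5)·I) = 3, there are exactly 3 Jordan blocks for λ = 5.
Step 2 — from the minimal polynomial, the factor (x − 5)^3 tells us the largest block for λ = 5 has size 3.
Step 3 — with total size 5, 3 blocks, and largest block 3, the block sizes (in nonincreasing order) are [3, 1, 1].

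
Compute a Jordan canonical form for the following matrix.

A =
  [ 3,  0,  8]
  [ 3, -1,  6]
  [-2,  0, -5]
J_2(-1) ⊕ J_1(-1)

The characteristic polynomial is
  det(x·I − A) = x^3 + 3*x^2 + 3*x + 1 = (x + 1)^3

Eigenvalues and multiplicities (the geometric multiplicity of λ is n − rank(A − λI), which equals the number of Jordan blocks for λ):
  λ = -1: algebraic multiplicity = 3, geometric multiplicity = 2

Determining the block sizes for each eigenvalue:
  λ = -1: 2 blocks summing to 3 forces exactly one block of size 2 and the rest size 1 → block sizes [2, 1]

Assembling the blocks gives a Jordan form
J =
  [-1,  1,  0]
  [ 0, -1,  0]
  [ 0,  0, -1]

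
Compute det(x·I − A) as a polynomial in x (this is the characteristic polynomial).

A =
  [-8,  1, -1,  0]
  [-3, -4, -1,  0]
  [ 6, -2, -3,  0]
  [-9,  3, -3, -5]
x^4 + 20*x^3 + 150*x^2 + 500*x + 625

Expanding det(x·I − A) (e.g. by cofactor expansion or by noting that A is similar to its Jordan form J, which has the same characteristic polynomial as A) gives
  χ_A(x) = x^4 + 20*x^3 + 150*x^2 + 500*x + 625
which factors as (x + 5)^4. The eigenvalues (with algebraic multiplicities) are λ = -5 with multiplicity 4.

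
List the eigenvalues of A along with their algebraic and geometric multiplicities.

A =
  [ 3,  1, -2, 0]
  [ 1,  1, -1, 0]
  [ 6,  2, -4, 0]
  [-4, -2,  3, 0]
λ = 0: alg = 4, geom = 2

Step 1 — factor the characteristic polynomial to read off the algebraic multiplicities:
  χ_A(x) = x^4

Step 2 — compute geometric multiplicities via the rank-nullity identity g(λ) = n − rank(A − λI):
  rank(A − (0)·I) = 2, so dim ker(A − (0)·I) = n − 2 = 2

Summary:
  λ = 0: algebraic multiplicity = 4, geometric multiplicity = 2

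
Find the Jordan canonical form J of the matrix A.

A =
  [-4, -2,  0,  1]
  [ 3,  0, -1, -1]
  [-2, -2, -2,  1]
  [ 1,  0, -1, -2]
J_3(-2) ⊕ J_1(-2)

The characteristic polynomial is
  det(x·I − A) = x^4 + 8*x^3 + 24*x^2 + 32*x + 16 = (x + 2)^4

Eigenvalues and multiplicities (the geometric multiplicity of λ is n − rank(A − λI), which equals the number of Jordan blocks for λ):
  λ = -2: algebraic multiplicity = 4, geometric multiplicity = 2

Determining the block sizes for each eigenvalue:
  λ = -2: with am = 4 and gm = 2, the partition is not yet determined (e.g. several partitions of 4 into 2 parts exist). Let N = A − (-2)·I. Computing rank(N^1) = 2, rank(N^2) = 1, rank(N^3) = 0; the number of blocks of size ≥ j is rank(N^{j−1}) − rank(N^j), giving [2, 1, 1]. So we have 1 block(s) of size 3, 1 block(s) of size 1 → block sizes [3, 1]

Assembling the blocks gives a Jordan form
J =
  [-2,  1,  0,  0]
  [ 0, -2,  1,  0]
  [ 0,  0, -2,  0]
  [ 0,  0,  0, -2]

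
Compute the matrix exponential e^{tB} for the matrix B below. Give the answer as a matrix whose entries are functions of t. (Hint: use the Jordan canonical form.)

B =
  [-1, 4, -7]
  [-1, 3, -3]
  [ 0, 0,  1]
e^{tB} =
  [-2*t*exp(t) + exp(t), 4*t*exp(t), t^2*exp(t) - 7*t*exp(t)]
  [-t*exp(t), 2*t*exp(t) + exp(t), t^2*exp(t)/2 - 3*t*exp(t)]
  [0, 0, exp(t)]

Strategy: write B = P · J · P⁻¹ where J is a Jordan canonical form, so e^{tB} = P · e^{tJ} · P⁻¹, and e^{tJ} can be computed block-by-block.

B has Jordan form
J =
  [1, 1, 0]
  [0, 1, 1]
  [0, 0, 1]
(up to reordering of blocks).

Per-block formulas:
  For a 3×3 Jordan block J_3(1): exp(t · J_3(1)) = e^(1t)·(I + t·N + (t^2/2)·N^2), where N is the 3×3 nilpotent shift.

After assembling e^{tJ} and conjugating by P, we get:

e^{tB} =
  [-2*t*exp(t) + exp(t), 4*t*exp(t), t^2*exp(t) - 7*t*exp(t)]
  [-t*exp(t), 2*t*exp(t) + exp(t), t^2*exp(t)/2 - 3*t*exp(t)]
  [0, 0, exp(t)]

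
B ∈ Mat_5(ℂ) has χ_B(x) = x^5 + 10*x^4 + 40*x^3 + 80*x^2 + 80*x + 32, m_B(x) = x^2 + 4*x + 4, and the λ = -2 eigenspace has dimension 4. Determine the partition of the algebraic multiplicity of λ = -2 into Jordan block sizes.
Block sizes for λ = -2: [2, 1, 1, 1]

Step 1 — from the characteristic polynomial, algebraic multiplicity of λ = -2 is 5. From dim ker(B − (-2)·I) = 4, there are exactly 4 Jordan blocks for λ = -2.
Step 2 — from the minimal polynomial, the factor (x + 2)^2 tells us the largest block for λ = -2 has size 2.
Step 3 — with total size 5, 4 blocks, and largest block 2, the block sizes (in nonincreasing order) are [2, 1, 1, 1].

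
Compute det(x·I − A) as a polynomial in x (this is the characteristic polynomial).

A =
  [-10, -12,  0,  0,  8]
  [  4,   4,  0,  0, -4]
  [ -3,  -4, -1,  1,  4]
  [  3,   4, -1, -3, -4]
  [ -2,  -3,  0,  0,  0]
x^5 + 10*x^4 + 40*x^3 + 80*x^2 + 80*x + 32

Expanding det(x·I − A) (e.g. by cofactor expansion or by noting that A is similar to its Jordan form J, which has the same characteristic polynomial as A) gives
  χ_A(x) = x^5 + 10*x^4 + 40*x^3 + 80*x^2 + 80*x + 32
which factors as (x + 2)^5. The eigenvalues (with algebraic multiplicities) are λ = -2 with multiplicity 5.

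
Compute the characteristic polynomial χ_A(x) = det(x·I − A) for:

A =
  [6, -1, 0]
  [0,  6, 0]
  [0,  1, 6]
x^3 - 18*x^2 + 108*x - 216

Expanding det(x·I − A) (e.g. by cofactor expansion or by noting that A is similar to its Jordan form J, which has the same characteristic polynomial as A) gives
  χ_A(x) = x^3 - 18*x^2 + 108*x - 216
which factors as (x - 6)^3. The eigenvalues (with algebraic multiplicities) are λ = 6 with multiplicity 3.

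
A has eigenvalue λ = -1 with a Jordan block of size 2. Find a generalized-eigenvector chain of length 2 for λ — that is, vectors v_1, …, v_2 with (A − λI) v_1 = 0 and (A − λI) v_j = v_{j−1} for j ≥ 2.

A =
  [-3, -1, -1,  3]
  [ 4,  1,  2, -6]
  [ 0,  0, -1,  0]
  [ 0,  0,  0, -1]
A Jordan chain for λ = -1 of length 2:
v_1 = (-2, 4, 0, 0)ᵀ
v_2 = (1, 0, 0, 0)ᵀ

Let N = A − (-1)·I. We want v_2 with N^2 v_2 = 0 but N^1 v_2 ≠ 0; then v_{j-1} := N · v_j for j = 2, …, 2.

Pick v_2 = (1, 0, 0, 0)ᵀ.
Then v_1 = N · v_2 = (-2, 4, 0, 0)ᵀ.

Sanity check: (A − (-1)·I) v_1 = (0, 0, 0, 0)ᵀ = 0. ✓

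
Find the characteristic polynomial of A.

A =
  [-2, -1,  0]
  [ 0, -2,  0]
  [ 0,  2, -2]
x^3 + 6*x^2 + 12*x + 8

Expanding det(x·I − A) (e.g. by cofactor expansion or by noting that A is similar to its Jordan form J, which has the same characteristic polynomial as A) gives
  χ_A(x) = x^3 + 6*x^2 + 12*x + 8
which factors as (x + 2)^3. The eigenvalues (with algebraic multiplicities) are λ = -2 with multiplicity 3.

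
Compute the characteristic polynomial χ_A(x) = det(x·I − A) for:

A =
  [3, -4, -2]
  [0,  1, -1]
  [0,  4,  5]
x^3 - 9*x^2 + 27*x - 27

Expanding det(x·I − A) (e.g. by cofactor expansion or by noting that A is similar to its Jordan form J, which has the same characteristic polynomial as A) gives
  χ_A(x) = x^3 - 9*x^2 + 27*x - 27
which factors as (x - 3)^3. The eigenvalues (with algebraic multiplicities) are λ = 3 with multiplicity 3.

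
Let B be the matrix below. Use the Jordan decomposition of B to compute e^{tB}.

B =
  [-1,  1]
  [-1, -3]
e^{tB} =
  [t*exp(-2*t) + exp(-2*t), t*exp(-2*t)]
  [-t*exp(-2*t), -t*exp(-2*t) + exp(-2*t)]

Strategy: write B = P · J · P⁻¹ where J is a Jordan canonical form, so e^{tB} = P · e^{tJ} · P⁻¹, and e^{tJ} can be computed block-by-block.

B has Jordan form
J =
  [-2,  1]
  [ 0, -2]
(up to reordering of blocks).

Per-block formulas:
  For a 2×2 Jordan block J_2(-2): exp(t · J_2(-2)) = e^(-2t)·(I + t·N), where N is the 2×2 nilpotent shift.

After assembling e^{tJ} and conjugating by P, we get:

e^{tB} =
  [t*exp(-2*t) + exp(-2*t), t*exp(-2*t)]
  [-t*exp(-2*t), -t*exp(-2*t) + exp(-2*t)]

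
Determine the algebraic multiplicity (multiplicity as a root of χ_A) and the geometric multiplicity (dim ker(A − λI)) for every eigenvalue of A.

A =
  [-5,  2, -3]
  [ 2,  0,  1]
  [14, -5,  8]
λ = 1: alg = 3, geom = 1

Step 1 — factor the characteristic polynomial to read off the algebraic multiplicities:
  χ_A(x) = (x - 1)^3

Step 2 — compute geometric multiplicities via the rank-nullity identity g(λ) = n − rank(A − λI):
  rank(A − (1)·I) = 2, so dim ker(A − (1)·I) = n − 2 = 1

Summary:
  λ = 1: algebraic multiplicity = 3, geometric multiplicity = 1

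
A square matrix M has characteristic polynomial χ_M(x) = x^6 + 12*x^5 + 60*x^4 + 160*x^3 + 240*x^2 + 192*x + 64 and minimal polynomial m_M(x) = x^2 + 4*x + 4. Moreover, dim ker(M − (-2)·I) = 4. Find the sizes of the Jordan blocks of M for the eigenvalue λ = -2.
Block sizes for λ = -2: [2, 2, 1, 1]

Step 1 — from the characteristic polynomial, algebraic multiplicity of λ = -2 is 6. From dim ker(M − (-2)·I) = 4, there are exactly 4 Jordan blocks for λ = -2.
Step 2 — from the minimal polynomial, the factor (x + 2)^2 tells us the largest block for λ = -2 has size 2.
Step 3 — with total size 6, 4 blocks, and largest block 2, the block sizes (in nonincreasing order) are [2, 2, 1, 1].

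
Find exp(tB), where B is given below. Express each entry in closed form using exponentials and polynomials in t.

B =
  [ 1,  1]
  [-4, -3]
e^{tB} =
  [2*t*exp(-t) + exp(-t), t*exp(-t)]
  [-4*t*exp(-t), -2*t*exp(-t) + exp(-t)]

Strategy: write B = P · J · P⁻¹ where J is a Jordan canonical form, so e^{tB} = P · e^{tJ} · P⁻¹, and e^{tJ} can be computed block-by-block.

B has Jordan form
J =
  [-1,  1]
  [ 0, -1]
(up to reordering of blocks).

Per-block formulas:
  For a 2×2 Jordan block J_2(-1): exp(t · J_2(-1)) = e^(-1t)·(I + t·N), where N is the 2×2 nilpotent shift.

After assembling e^{tJ} and conjugating by P, we get:

e^{tB} =
  [2*t*exp(-t) + exp(-t), t*exp(-t)]
  [-4*t*exp(-t), -2*t*exp(-t) + exp(-t)]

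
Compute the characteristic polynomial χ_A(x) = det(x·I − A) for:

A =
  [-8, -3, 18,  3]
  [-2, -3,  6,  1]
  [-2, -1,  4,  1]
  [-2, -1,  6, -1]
x^4 + 8*x^3 + 24*x^2 + 32*x + 16

Expanding det(x·I − A) (e.g. by cofactor expansion or by noting that A is similar to its Jordan form J, which has the same characteristic polynomial as A) gives
  χ_A(x) = x^4 + 8*x^3 + 24*x^2 + 32*x + 16
which factors as (x + 2)^4. The eigenvalues (with algebraic multiplicities) are λ = -2 with multiplicity 4.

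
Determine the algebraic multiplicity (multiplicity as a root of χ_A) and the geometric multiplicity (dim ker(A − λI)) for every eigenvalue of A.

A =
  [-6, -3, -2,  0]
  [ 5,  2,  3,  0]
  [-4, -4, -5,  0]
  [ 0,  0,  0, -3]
λ = -3: alg = 4, geom = 2

Step 1 — factor the characteristic polynomial to read off the algebraic multiplicities:
  χ_A(x) = (x + 3)^4

Step 2 — compute geometric multiplicities via the rank-nullity identity g(λ) = n − rank(A − λI):
  rank(A − (-3)·I) = 2, so dim ker(A − (-3)·I) = n − 2 = 2

Summary:
  λ = -3: algebraic multiplicity = 4, geometric multiplicity = 2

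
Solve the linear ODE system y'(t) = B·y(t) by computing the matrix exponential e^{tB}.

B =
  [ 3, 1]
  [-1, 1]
e^{tB} =
  [t*exp(2*t) + exp(2*t), t*exp(2*t)]
  [-t*exp(2*t), -t*exp(2*t) + exp(2*t)]

Strategy: write B = P · J · P⁻¹ where J is a Jordan canonical form, so e^{tB} = P · e^{tJ} · P⁻¹, and e^{tJ} can be computed block-by-block.

B has Jordan form
J =
  [2, 1]
  [0, 2]
(up to reordering of blocks).

Per-block formulas:
  For a 2×2 Jordan block J_2(2): exp(t · J_2(2)) = e^(2t)·(I + t·N), where N is the 2×2 nilpotent shift.

After assembling e^{tJ} and conjugating by P, we get:

e^{tB} =
  [t*exp(2*t) + exp(2*t), t*exp(2*t)]
  [-t*exp(2*t), -t*exp(2*t) + exp(2*t)]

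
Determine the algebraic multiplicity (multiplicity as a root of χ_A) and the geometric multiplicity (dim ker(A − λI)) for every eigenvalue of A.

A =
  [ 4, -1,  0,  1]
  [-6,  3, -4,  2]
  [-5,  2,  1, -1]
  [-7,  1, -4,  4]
λ = 3: alg = 4, geom = 2

Step 1 — factor the characteristic polynomial to read off the algebraic multiplicities:
  χ_A(x) = (x - 3)^4

Step 2 — compute geometric multiplicities via the rank-nullity identity g(λ) = n − rank(A − λI):
  rank(A − (3)·I) = 2, so dim ker(A − (3)·I) = n − 2 = 2

Summary:
  λ = 3: algebraic multiplicity = 4, geometric multiplicity = 2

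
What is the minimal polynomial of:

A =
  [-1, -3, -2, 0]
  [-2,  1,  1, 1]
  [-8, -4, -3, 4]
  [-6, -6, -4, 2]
x^4 + x^3 - 3*x^2 - 5*x - 2

The characteristic polynomial is χ_A(x) = (x - 2)*(x + 1)^3, so the eigenvalues are known. The minimal polynomial is
  m_A(x) = Π_λ (x − λ)^{k_λ}
where k_λ is the size of the *largest* Jordan block for λ (equivalently, the smallest k with (A − λI)^k v = 0 for every generalised eigenvector v of λ).

  λ = -1: largest Jordan block has size 3, contributing (x + 1)^3
  λ = 2: largest Jordan block has size 1, contributing (x − 2)

So m_A(x) = (x - 2)*(x + 1)^3 = x^4 + x^3 - 3*x^2 - 5*x - 2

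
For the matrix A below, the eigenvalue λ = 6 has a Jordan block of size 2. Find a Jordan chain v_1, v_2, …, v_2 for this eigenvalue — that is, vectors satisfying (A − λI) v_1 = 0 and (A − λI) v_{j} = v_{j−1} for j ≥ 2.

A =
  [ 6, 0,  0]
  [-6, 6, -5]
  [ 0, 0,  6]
A Jordan chain for λ = 6 of length 2:
v_1 = (0, -6, 0)ᵀ
v_2 = (1, 0, 0)ᵀ

Let N = A − (6)·I. We want v_2 with N^2 v_2 = 0 but N^1 v_2 ≠ 0; then v_{j-1} := N · v_j for j = 2, …, 2.

Pick v_2 = (1, 0, 0)ᵀ.
Then v_1 = N · v_2 = (0, -6, 0)ᵀ.

Sanity check: (A − (6)·I) v_1 = (0, 0, 0)ᵀ = 0. ✓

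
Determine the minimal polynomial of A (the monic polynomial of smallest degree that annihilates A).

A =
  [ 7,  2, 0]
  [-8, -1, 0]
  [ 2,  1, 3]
x^2 - 6*x + 9

The characteristic polynomial is χ_A(x) = (x - 3)^3, so the eigenvalues are known. The minimal polynomial is
  m_A(x) = Π_λ (x − λ)^{k_λ}
where k_λ is the size of the *largest* Jordan block for λ (equivalently, the smallest k with (A − λI)^k v = 0 for every generalised eigenvector v of λ).

  λ = 3: largest Jordan block has size 2, contributing (x − 3)^2

So m_A(x) = (x - 3)^2 = x^2 - 6*x + 9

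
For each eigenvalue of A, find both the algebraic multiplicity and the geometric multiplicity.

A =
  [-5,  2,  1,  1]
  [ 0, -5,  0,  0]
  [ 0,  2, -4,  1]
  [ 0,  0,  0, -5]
λ = -5: alg = 3, geom = 3; λ = -4: alg = 1, geom = 1

Step 1 — factor the characteristic polynomial to read off the algebraic multiplicities:
  χ_A(x) = (x + 4)*(x + 5)^3

Step 2 — compute geometric multiplicities via the rank-nullity identity g(λ) = n − rank(A − λI):
  rank(A − (-5)·I) = 1, so dim ker(A − (-5)·I) = n − 1 = 3
  rank(A − (-4)·I) = 3, so dim ker(A − (-4)·I) = n − 3 = 1

Summary:
  λ = -5: algebraic multiplicity = 3, geometric multiplicity = 3
  λ = -4: algebraic multiplicity = 1, geometric multiplicity = 1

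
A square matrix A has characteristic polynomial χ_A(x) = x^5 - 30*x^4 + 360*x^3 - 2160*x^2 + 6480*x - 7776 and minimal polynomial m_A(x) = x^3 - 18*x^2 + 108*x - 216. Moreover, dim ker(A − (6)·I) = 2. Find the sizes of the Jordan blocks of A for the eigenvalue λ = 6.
Block sizes for λ = 6: [3, 2]

Step 1 — from the characteristic polynomial, algebraic multiplicity of λ = 6 is 5. From dim ker(A − (6)·I) = 2, there are exactly 2 Jordan blocks for λ = 6.
Step 2 — from the minimal polynomial, the factor (x − 6)^3 tells us the largest block for λ = 6 has size 3.
Step 3 — with total size 5, 2 blocks, and largest block 3, the block sizes (in nonincreasing order) are [3, 2].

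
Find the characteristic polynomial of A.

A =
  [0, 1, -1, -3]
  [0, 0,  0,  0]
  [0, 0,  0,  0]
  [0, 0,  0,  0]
x^4

Expanding det(x·I − A) (e.g. by cofactor expansion or by noting that A is similar to its Jordan form J, which has the same characteristic polynomial as A) gives
  χ_A(x) = x^4
which factors as x^4. The eigenvalues (with algebraic multiplicities) are λ = 0 with multiplicity 4.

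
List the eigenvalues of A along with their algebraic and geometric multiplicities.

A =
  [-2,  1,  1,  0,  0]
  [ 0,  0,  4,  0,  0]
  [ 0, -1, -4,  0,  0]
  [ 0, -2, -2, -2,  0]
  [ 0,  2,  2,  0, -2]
λ = -2: alg = 5, geom = 3

Step 1 — factor the characteristic polynomial to read off the algebraic multiplicities:
  χ_A(x) = (x + 2)^5

Step 2 — compute geometric multiplicities via the rank-nullity identity g(λ) = n − rank(A − λI):
  rank(A − (-2)·I) = 2, so dim ker(A − (-2)·I) = n − 2 = 3

Summary:
  λ = -2: algebraic multiplicity = 5, geometric multiplicity = 3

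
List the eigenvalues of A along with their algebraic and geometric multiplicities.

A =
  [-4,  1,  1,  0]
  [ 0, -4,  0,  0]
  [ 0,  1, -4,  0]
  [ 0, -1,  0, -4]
λ = -4: alg = 4, geom = 2

Step 1 — factor the characteristic polynomial to read off the algebraic multiplicities:
  χ_A(x) = (x + 4)^4

Step 2 — compute geometric multiplicities via the rank-nullity identity g(λ) = n − rank(A − λI):
  rank(A − (-4)·I) = 2, so dim ker(A − (-4)·I) = n − 2 = 2

Summary:
  λ = -4: algebraic multiplicity = 4, geometric multiplicity = 2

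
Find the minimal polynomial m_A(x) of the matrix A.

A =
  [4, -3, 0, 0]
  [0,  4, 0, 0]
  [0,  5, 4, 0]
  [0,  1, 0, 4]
x^2 - 8*x + 16

The characteristic polynomial is χ_A(x) = (x - 4)^4, so the eigenvalues are known. The minimal polynomial is
  m_A(x) = Π_λ (x − λ)^{k_λ}
where k_λ is the size of the *largest* Jordan block for λ (equivalently, the smallest k with (A − λI)^k v = 0 for every generalised eigenvector v of λ).

  λ = 4: largest Jordan block has size 2, contributing (x − 4)^2

So m_A(x) = (x - 4)^2 = x^2 - 8*x + 16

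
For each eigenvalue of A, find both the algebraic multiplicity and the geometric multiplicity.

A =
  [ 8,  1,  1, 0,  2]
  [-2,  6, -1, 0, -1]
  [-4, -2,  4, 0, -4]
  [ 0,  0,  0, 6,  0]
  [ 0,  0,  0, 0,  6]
λ = 6: alg = 5, geom = 3

Step 1 — factor the characteristic polynomial to read off the algebraic multiplicities:
  χ_A(x) = (x - 6)^5

Step 2 — compute geometric multiplicities via the rank-nullity identity g(λ) = n − rank(A − λI):
  rank(A − (6)·I) = 2, so dim ker(A − (6)·I) = n − 2 = 3

Summary:
  λ = 6: algebraic multiplicity = 5, geometric multiplicity = 3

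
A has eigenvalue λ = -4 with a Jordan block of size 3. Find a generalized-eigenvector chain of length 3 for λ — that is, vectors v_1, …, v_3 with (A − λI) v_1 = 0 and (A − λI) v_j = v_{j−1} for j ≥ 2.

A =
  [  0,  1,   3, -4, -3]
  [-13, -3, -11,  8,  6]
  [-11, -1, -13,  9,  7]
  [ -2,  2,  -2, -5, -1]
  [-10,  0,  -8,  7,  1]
A Jordan chain for λ = -4 of length 3:
v_1 = (8, -20, -20, 0, -16)ᵀ
v_2 = (4, -13, -11, -2, -10)ᵀ
v_3 = (1, 0, 0, 0, 0)ᵀ

Let N = A − (-4)·I. We want v_3 with N^3 v_3 = 0 but N^2 v_3 ≠ 0; then v_{j-1} := N · v_j for j = 3, …, 2.

Pick v_3 = (1, 0, 0, 0, 0)ᵀ.
Then v_2 = N · v_3 = (4, -13, -11, -2, -10)ᵀ.
Then v_1 = N · v_2 = (8, -20, -20, 0, -16)ᵀ.

Sanity check: (A − (-4)·I) v_1 = (0, 0, 0, 0, 0)ᵀ = 0. ✓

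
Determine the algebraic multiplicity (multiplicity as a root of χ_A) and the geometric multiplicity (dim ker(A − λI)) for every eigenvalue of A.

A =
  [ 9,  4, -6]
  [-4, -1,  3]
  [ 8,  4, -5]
λ = 1: alg = 3, geom = 2

Step 1 — factor the characteristic polynomial to read off the algebraic multiplicities:
  χ_A(x) = (x - 1)^3

Step 2 — compute geometric multiplicities via the rank-nullity identity g(λ) = n − rank(A − λI):
  rank(A − (1)·I) = 1, so dim ker(A − (1)·I) = n − 1 = 2

Summary:
  λ = 1: algebraic multiplicity = 3, geometric multiplicity = 2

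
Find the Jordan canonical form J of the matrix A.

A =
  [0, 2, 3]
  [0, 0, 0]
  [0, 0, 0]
J_2(0) ⊕ J_1(0)

The characteristic polynomial is
  det(x·I − A) = x^3

Eigenvalues and multiplicities (the geometric multiplicity of λ is n − rank(A − λI), which equals the number of Jordan blocks for λ):
  λ = 0: algebraic multiplicity = 3, geometric multiplicity = 2

Determining the block sizes for each eigenvalue:
  λ = 0: 2 blocks summing to 3 forces exactly one block of size 2 and the rest size 1 → block sizes [2, 1]

Assembling the blocks gives a Jordan form
J =
  [0, 1, 0]
  [0, 0, 0]
  [0, 0, 0]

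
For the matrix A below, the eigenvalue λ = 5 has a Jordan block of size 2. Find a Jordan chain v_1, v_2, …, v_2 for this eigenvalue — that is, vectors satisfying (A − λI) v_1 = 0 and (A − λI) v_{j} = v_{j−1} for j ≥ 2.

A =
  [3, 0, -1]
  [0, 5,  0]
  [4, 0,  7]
A Jordan chain for λ = 5 of length 2:
v_1 = (-2, 0, 4)ᵀ
v_2 = (1, 0, 0)ᵀ

Let N = A − (5)·I. We want v_2 with N^2 v_2 = 0 but N^1 v_2 ≠ 0; then v_{j-1} := N · v_j for j = 2, …, 2.

Pick v_2 = (1, 0, 0)ᵀ.
Then v_1 = N · v_2 = (-2, 0, 4)ᵀ.

Sanity check: (A − (5)·I) v_1 = (0, 0, 0)ᵀ = 0. ✓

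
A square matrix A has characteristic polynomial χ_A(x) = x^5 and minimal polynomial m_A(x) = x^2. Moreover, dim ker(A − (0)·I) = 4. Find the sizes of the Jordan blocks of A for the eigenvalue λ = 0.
Block sizes for λ = 0: [2, 1, 1, 1]

Step 1 — from the characteristic polynomial, algebraic multiplicity of λ = 0 is 5. From dim ker(A − (0)·I) = 4, there are exactly 4 Jordan blocks for λ = 0.
Step 2 — from the minimal polynomial, the factor (x − 0)^2 tells us the largest block for λ = 0 has size 2.
Step 3 — with total size 5, 4 blocks, and largest block 2, the block sizes (in nonincreasing order) are [2, 1, 1, 1].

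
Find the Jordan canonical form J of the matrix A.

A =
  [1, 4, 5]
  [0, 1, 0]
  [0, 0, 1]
J_2(1) ⊕ J_1(1)

The characteristic polynomial is
  det(x·I − A) = x^3 - 3*x^2 + 3*x - 1 = (x - 1)^3

Eigenvalues and multiplicities (the geometric multiplicity of λ is n − rank(A − λI), which equals the number of Jordan blocks for λ):
  λ = 1: algebraic multiplicity = 3, geometric multiplicity = 2

Determining the block sizes for each eigenvalue:
  λ = 1: 2 blocks summing to 3 forces exactly one block of size 2 and the rest size 1 → block sizes [2, 1]

Assembling the blocks gives a Jordan form
J =
  [1, 1, 0]
  [0, 1, 0]
  [0, 0, 1]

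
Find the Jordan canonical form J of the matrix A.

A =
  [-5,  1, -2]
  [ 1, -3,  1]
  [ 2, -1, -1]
J_3(-3)

The characteristic polynomial is
  det(x·I − A) = x^3 + 9*x^2 + 27*x + 27 = (x + 3)^3

Eigenvalues and multiplicities (the geometric multiplicity of λ is n − rank(A − λI), which equals the number of Jordan blocks for λ):
  λ = -3: algebraic multiplicity = 3, geometric multiplicity = 1

Determining the block sizes for each eigenvalue:
  λ = -3: one block (gm = 1), so the single block has size am = 3 → block sizes [3]

Assembling the blocks gives a Jordan form
J =
  [-3,  1,  0]
  [ 0, -3,  1]
  [ 0,  0, -3]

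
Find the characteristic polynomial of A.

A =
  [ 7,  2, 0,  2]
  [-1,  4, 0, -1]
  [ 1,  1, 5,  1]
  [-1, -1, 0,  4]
x^4 - 20*x^3 + 150*x^2 - 500*x + 625

Expanding det(x·I − A) (e.g. by cofactor expansion or by noting that A is similar to its Jordan form J, which has the same characteristic polynomial as A) gives
  χ_A(x) = x^4 - 20*x^3 + 150*x^2 - 500*x + 625
which factors as (x - 5)^4. The eigenvalues (with algebraic multiplicities) are λ = 5 with multiplicity 4.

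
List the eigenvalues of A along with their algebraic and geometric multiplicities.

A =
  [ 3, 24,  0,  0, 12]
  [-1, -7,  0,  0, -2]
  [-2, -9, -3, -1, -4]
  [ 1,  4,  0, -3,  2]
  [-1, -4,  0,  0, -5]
λ = -3: alg = 5, geom = 3

Step 1 — factor the characteristic polynomial to read off the algebraic multiplicities:
  χ_A(x) = (x + 3)^5

Step 2 — compute geometric multiplicities via the rank-nullity identity g(λ) = n − rank(A − λI):
  rank(A − (-3)·I) = 2, so dim ker(A − (-3)·I) = n − 2 = 3

Summary:
  λ = -3: algebraic multiplicity = 5, geometric multiplicity = 3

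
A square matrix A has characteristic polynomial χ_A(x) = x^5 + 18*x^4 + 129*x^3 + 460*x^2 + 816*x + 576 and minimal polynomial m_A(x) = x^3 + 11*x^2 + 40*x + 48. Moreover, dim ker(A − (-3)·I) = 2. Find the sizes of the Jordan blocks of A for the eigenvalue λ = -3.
Block sizes for λ = -3: [1, 1]

Step 1 — from the characteristic polynomial, algebraic multiplicity of λ = -3 is 2. From dim ker(A − (-3)·I) = 2, there are exactly 2 Jordan blocks for λ = -3.
Step 2 — from the minimal polynomial, the factor (x + 3) tells us the largest block for λ = -3 has size 1.
Step 3 — with total size 2, 2 blocks, and largest block 1, the block sizes (in nonincreasing order) are [1, 1].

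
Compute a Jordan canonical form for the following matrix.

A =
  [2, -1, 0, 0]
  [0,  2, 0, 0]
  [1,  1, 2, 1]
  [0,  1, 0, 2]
J_2(2) ⊕ J_2(2)

The characteristic polynomial is
  det(x·I − A) = x^4 - 8*x^3 + 24*x^2 - 32*x + 16 = (x - 2)^4

Eigenvalues and multiplicities (the geometric multiplicity of λ is n − rank(A − λI), which equals the number of Jordan blocks for λ):
  λ = 2: algebraic multiplicity = 4, geometric multiplicity = 2

Determining the block sizes for each eigenvalue:
  λ = 2: with am = 4 and gm = 2, the partition is not yet determined (e.g. several partitions of 4 into 2 parts exist). Let N = A − (2)·I. Computing rank(N^1) = 2, rank(N^2) = 0; the number of blocks of size ≥ j is rank(N^{j−1}) − rank(N^j), giving [2, 2]. So we have 2 block(s) of size 2 → block sizes [2, 2]

Assembling the blocks gives a Jordan form
J =
  [2, 1, 0, 0]
  [0, 2, 0, 0]
  [0, 0, 2, 1]
  [0, 0, 0, 2]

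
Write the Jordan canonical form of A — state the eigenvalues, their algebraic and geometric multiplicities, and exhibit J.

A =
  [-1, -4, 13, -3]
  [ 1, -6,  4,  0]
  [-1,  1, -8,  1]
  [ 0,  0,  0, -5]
J_3(-5) ⊕ J_1(-5)

The characteristic polynomial is
  det(x·I − A) = x^4 + 20*x^3 + 150*x^2 + 500*x + 625 = (x + 5)^4

Eigenvalues and multiplicities (the geometric multiplicity of λ is n − rank(A − λI), which equals the number of Jordan blocks for λ):
  λ = -5: algebraic multiplicity = 4, geometric multiplicity = 2

Determining the block sizes for each eigenvalue:
  λ = -5: with am = 4 and gm = 2, the partition is not yet determined (e.g. several partitions of 4 into 2 parts exist). Let N = A − (-5)·I. Computing rank(N^1) = 2, rank(N^2) = 1, rank(N^3) = 0; the number of blocks of size ≥ j is rank(N^{j−1}) − rank(N^j), giving [2, 1, 1]. So we have 1 block(s) of size 3, 1 block(s) of size 1 → block sizes [3, 1]

Assembling the blocks gives a Jordan form
J =
  [-5,  1,  0,  0]
  [ 0, -5,  1,  0]
  [ 0,  0, -5,  0]
  [ 0,  0,  0, -5]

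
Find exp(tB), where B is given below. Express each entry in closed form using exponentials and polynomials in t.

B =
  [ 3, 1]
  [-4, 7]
e^{tB} =
  [-2*t*exp(5*t) + exp(5*t), t*exp(5*t)]
  [-4*t*exp(5*t), 2*t*exp(5*t) + exp(5*t)]

Strategy: write B = P · J · P⁻¹ where J is a Jordan canonical form, so e^{tB} = P · e^{tJ} · P⁻¹, and e^{tJ} can be computed block-by-block.

B has Jordan form
J =
  [5, 1]
  [0, 5]
(up to reordering of blocks).

Per-block formulas:
  For a 2×2 Jordan block J_2(5): exp(t · J_2(5)) = e^(5t)·(I + t·N), where N is the 2×2 nilpotent shift.

After assembling e^{tJ} and conjugating by P, we get:

e^{tB} =
  [-2*t*exp(5*t) + exp(5*t), t*exp(5*t)]
  [-4*t*exp(5*t), 2*t*exp(5*t) + exp(5*t)]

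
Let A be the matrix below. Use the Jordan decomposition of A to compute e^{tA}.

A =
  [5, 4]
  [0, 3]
e^{tA} =
  [exp(5*t), 2*exp(5*t) - 2*exp(3*t)]
  [0, exp(3*t)]

Strategy: write A = P · J · P⁻¹ where J is a Jordan canonical form, so e^{tA} = P · e^{tJ} · P⁻¹, and e^{tJ} can be computed block-by-block.

A has Jordan form
J =
  [3, 0]
  [0, 5]
(up to reordering of blocks).

Per-block formulas:
  For a 1×1 block at λ = 5: exp(t · [5]) = [e^(5t)].
  For a 1×1 block at λ = 3: exp(t · [3]) = [e^(3t)].

After assembling e^{tJ} and conjugating by P, we get:

e^{tA} =
  [exp(5*t), 2*exp(5*t) - 2*exp(3*t)]
  [0, exp(3*t)]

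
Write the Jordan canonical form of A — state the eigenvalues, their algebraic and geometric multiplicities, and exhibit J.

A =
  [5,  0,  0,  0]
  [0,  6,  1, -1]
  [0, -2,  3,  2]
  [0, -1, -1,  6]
J_2(5) ⊕ J_1(5) ⊕ J_1(5)

The characteristic polynomial is
  det(x·I − A) = x^4 - 20*x^3 + 150*x^2 - 500*x + 625 = (x - 5)^4

Eigenvalues and multiplicities (the geometric multiplicity of λ is n − rank(A − λI), which equals the number of Jordan blocks for λ):
  λ = 5: algebraic multiplicity = 4, geometric multiplicity = 3

Determining the block sizes for each eigenvalue:
  λ = 5: 3 blocks summing to 4 forces exactly one block of size 2 and the rest size 1 → block sizes [2, 1, 1]

Assembling the blocks gives a Jordan form
J =
  [5, 1, 0, 0]
  [0, 5, 0, 0]
  [0, 0, 5, 0]
  [0, 0, 0, 5]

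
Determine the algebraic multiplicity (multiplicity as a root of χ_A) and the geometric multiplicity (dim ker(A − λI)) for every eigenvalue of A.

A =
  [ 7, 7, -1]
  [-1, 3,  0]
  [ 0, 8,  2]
λ = 4: alg = 3, geom = 1

Step 1 — factor the characteristic polynomial to read off the algebraic multiplicities:
  χ_A(x) = (x - 4)^3

Step 2 — compute geometric multiplicities via the rank-nullity identity g(λ) = n − rank(A − λI):
  rank(A − (4)·I) = 2, so dim ker(A − (4)·I) = n − 2 = 1

Summary:
  λ = 4: algebraic multiplicity = 3, geometric multiplicity = 1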